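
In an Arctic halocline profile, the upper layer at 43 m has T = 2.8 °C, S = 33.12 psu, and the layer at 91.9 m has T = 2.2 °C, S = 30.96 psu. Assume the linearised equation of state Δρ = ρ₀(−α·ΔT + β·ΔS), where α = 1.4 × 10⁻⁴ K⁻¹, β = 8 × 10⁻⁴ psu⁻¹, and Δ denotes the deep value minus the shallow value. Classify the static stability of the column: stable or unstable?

unstable

ΔT = 2.2 − 2.8 = -0.6 K and ΔS = 30.96 − 33.12 = -2.16 psu (deep − shallow).
−αΔT = 8.40 × 10⁻⁵; βΔS = -1.728 × 10⁻³; sum Δρ/ρ₀ = -1.644 × 10⁻³.
Δρ/ρ₀ < 0, so Δρ < 0: deeper water is lighter → statically unstable; the column would overturn.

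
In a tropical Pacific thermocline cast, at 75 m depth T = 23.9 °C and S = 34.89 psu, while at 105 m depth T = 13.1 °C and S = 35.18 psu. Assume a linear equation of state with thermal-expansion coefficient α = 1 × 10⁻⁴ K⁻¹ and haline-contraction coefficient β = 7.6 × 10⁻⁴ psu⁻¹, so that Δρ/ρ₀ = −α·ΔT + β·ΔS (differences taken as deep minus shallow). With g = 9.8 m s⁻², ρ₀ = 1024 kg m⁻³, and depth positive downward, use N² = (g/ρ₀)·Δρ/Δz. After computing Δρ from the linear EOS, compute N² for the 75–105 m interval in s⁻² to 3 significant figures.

ΔT = -10.8 K, ΔS = +0.29 psu (deep − shallow).
Δρ/ρ₀ = −αΔT + βΔS = 1.08 × 10⁻³ + 2.204 × 10⁻⁴ = 1.3004 × 10⁻³, so Δρ ≈ 1.332 kg m⁻³.
N² = (g/ρ₀)·Δρ/Δz = g·(Δρ/ρ₀)/Δz = 9.8 × 1.3004 × 10⁻³ / 30 = 4.2480 × 10⁻⁴ s⁻² ≈ 4.25 × 10⁻⁴ s⁻².

4.25 × 10⁻⁴ s⁻²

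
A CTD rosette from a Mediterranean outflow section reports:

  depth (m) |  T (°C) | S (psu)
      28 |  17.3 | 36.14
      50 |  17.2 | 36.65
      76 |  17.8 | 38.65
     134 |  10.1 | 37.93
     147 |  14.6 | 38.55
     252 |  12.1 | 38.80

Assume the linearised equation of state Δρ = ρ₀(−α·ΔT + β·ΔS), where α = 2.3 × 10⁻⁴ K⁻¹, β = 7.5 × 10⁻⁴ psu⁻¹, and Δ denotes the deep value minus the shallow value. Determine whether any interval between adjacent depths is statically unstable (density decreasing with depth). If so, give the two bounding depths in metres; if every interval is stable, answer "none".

Evaluate Δρ/ρ₀ = −αΔT + βΔS across each adjacent pair:
  28–50 m: −αΔT+βΔS = −(2.3 × 10⁻⁴)(-0.1)+(7.5 × 10⁻⁴)(+0.51) = 4.1 × 10⁻⁴ → stable
  50–76 m: −αΔT+βΔS = −(2.3 × 10⁻⁴)(+0.6)+(7.5 × 10⁻⁴)(+2.00) = 1.4 × 10⁻³ → stable
  76–134 m: −αΔT+βΔS = −(2.3 × 10⁻⁴)(-7.7)+(7.5 × 10⁻⁴)(-0.72) = 1.2 × 10⁻³ → stable
  134–147 m: −αΔT+βΔS = −(2.3 × 10⁻⁴)(+4.5)+(7.5 × 10⁻⁴)(+0.62) = -5.7 × 10⁻⁴ → UNSTABLE
  147–252 m: −αΔT+βΔS = −(2.3 × 10⁻⁴)(-2.5)+(7.5 × 10⁻⁴)(+0.25) = 7.6 × 10⁻⁴ → stable
The 134–147 m interval has Δρ < 0: lighter water underlies denser water.

134–147 m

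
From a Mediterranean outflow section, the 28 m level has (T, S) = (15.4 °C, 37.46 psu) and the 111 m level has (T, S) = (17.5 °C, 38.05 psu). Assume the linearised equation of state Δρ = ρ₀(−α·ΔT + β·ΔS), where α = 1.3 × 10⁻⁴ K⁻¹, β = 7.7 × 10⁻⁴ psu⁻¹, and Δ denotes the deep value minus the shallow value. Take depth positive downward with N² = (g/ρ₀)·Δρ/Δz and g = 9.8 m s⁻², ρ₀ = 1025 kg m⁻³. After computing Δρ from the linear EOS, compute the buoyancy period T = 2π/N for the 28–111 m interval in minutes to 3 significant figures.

ΔT = +2.1 K, ΔS = +0.59 psu (deep − shallow).
Δρ/ρ₀ = −αΔT + βΔS = -2.73 × 10⁻⁴ + 4.543 × 10⁻⁴ = 1.813 × 10⁻⁴, so Δρ ≈ 0.1858 kg m⁻³.
N² = (g/ρ₀)·Δρ/Δz = g·(Δρ/ρ₀)/Δz = 9.8 × 1.813 × 10⁻⁴ / 83 = 2.1407 × 10⁻⁵ s⁻².
N = √(2.1407 × 10⁻⁵) = 4.6268 × 10⁻³ rad s⁻¹ → T = 2π/N = 1.3580 × 10³ s = 22.633 min ≈ 22.6 min.

22.6 min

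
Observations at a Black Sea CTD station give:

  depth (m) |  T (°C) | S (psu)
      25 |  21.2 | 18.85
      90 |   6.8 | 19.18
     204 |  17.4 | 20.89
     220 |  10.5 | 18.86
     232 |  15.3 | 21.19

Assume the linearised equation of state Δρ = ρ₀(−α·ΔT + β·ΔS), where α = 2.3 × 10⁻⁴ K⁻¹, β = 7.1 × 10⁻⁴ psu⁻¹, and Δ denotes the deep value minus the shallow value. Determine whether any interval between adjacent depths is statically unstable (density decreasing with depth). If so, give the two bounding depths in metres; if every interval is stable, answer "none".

Evaluate Δρ/ρ₀ = −αΔT + βΔS across each adjacent pair:
  25–90 m: −αΔT+βΔS = −(2.3 × 10⁻⁴)(-14.4)+(7.1 × 10⁻⁴)(+0.33) = 3.5 × 10⁻³ → stable
  90–204 m: −αΔT+βΔS = −(2.3 × 10⁻⁴)(+10.6)+(7.1 × 10⁻⁴)(+1.71) = -1.2 × 10⁻³ → UNSTABLE
  204–220 m: −αΔT+βΔS = −(2.3 × 10⁻⁴)(-6.9)+(7.1 × 10⁻⁴)(-2.03) = 1.5 × 10⁻⁴ → stable
  220–232 m: −αΔT+βΔS = −(2.3 × 10⁻⁴)(+4.8)+(7.1 × 10⁻⁴)(+2.33) = 5.5 × 10⁻⁴ → stable
The 90–204 m interval has Δρ < 0: lighter water underlies denser water.

90–204 m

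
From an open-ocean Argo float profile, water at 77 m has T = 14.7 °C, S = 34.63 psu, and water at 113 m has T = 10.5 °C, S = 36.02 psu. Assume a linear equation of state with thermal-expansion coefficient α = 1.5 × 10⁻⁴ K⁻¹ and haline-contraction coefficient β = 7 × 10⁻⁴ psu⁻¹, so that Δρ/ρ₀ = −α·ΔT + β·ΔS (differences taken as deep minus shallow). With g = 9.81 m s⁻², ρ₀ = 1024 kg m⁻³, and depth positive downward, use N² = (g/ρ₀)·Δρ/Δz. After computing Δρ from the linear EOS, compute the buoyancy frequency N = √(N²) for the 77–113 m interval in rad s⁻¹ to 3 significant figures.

ΔT = -4.2 K, ΔS = +1.39 psu (deep − shallow).
Δρ/ρ₀ = −αΔT + βΔS = 6.30 × 10⁻⁴ + 9.73 × 10⁻⁴ = 1.603 × 10⁻³, so Δρ ≈ 1.641 kg m⁻³.
N² = (g/ρ₀)·Δρ/Δz = g·(Δρ/ρ₀)/Δz = 9.81 × 1.603 × 10⁻³ / 36 = 4.3682 × 10⁻⁴ s⁻².
N = √(4.3682 × 10⁻⁴) = 0.020900 rad s⁻¹ ≈ 0.0209 rad s⁻¹.

0.0209 rad s⁻¹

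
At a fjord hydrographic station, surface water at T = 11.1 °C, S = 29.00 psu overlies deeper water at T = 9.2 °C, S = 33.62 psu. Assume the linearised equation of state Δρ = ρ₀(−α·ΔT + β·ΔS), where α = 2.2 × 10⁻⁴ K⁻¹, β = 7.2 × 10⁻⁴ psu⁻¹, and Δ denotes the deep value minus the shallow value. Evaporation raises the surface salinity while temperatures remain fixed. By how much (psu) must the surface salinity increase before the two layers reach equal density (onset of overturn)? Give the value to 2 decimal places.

5.20 psu

Neutral buoyancy requires −α(T_deep − T_surf) + β(S_deep − S_surf′) = 0.
S_surf′ = S_deep − (α/β)·ΔT = 33.62 − (2.2 × 10⁻⁴/7.2 × 10⁻⁴)·(-1.9) = 34.2006 psu.
Increase required: 34.2006 − 29.00 = 5.2006 psu.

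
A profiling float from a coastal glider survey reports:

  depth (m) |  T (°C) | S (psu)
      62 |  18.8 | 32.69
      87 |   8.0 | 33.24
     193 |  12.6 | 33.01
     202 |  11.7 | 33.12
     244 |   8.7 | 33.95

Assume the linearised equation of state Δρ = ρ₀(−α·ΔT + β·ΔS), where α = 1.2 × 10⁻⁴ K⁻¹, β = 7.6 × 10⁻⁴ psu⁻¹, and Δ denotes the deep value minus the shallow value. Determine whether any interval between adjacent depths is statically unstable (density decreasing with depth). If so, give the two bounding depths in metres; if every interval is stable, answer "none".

Evaluate Δρ/ρ₀ = −αΔT + βΔS across each adjacent pair:
  62–87 m: −αΔT+βΔS = −(1.2 × 10⁻⁴)(-10.8)+(7.6 × 10⁻⁴)(+0.55) = 1.7 × 10⁻³ → stable
  87–193 m: −αΔT+βΔS = −(1.2 × 10⁻⁴)(+4.6)+(7.6 × 10⁻⁴)(-0.23) = -7.3 × 10⁻⁴ → UNSTABLE
  193–202 m: −αΔT+βΔS = −(1.2 × 10⁻⁴)(-0.9)+(7.6 × 10⁻⁴)(+0.11) = 1.9 × 10⁻⁴ → stable
  202–244 m: −αΔT+βΔS = −(1.2 × 10⁻⁴)(-3.0)+(7.6 × 10⁻⁴)(+0.83) = 9.9 × 10⁻⁴ → stable
The 87–193 m interval has Δρ < 0: lighter water underlies denser water.

87–193 m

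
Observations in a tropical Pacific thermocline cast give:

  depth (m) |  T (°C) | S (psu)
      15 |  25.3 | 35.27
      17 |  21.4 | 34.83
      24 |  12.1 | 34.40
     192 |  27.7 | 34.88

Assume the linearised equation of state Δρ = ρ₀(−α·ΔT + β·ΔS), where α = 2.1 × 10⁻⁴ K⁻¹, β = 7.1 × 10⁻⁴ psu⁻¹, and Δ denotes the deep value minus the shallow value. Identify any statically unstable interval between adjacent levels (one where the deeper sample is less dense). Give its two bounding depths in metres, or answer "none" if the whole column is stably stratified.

24–192 m

Evaluate Δρ/ρ₀ = −αΔT + βΔS across each adjacent pair:
  15–17 m: −αΔT+βΔS = −(2.1 × 10⁻⁴)(-3.9)+(7.1 × 10⁻⁴)(-0.44) = 5.1 × 10⁻⁴ → stable
  17–24 m: −αΔT+βΔS = −(2.1 × 10⁻⁴)(-9.3)+(7.1 × 10⁻⁴)(-0.43) = 1.6 × 10⁻³ → stable
  24–192 m: −αΔT+βΔS = −(2.1 × 10⁻⁴)(+15.6)+(7.1 × 10⁻⁴)(+0.48) = -2.9 × 10⁻³ → UNSTABLE
The 24–192 m interval has Δρ < 0: lighter water underlies denser water.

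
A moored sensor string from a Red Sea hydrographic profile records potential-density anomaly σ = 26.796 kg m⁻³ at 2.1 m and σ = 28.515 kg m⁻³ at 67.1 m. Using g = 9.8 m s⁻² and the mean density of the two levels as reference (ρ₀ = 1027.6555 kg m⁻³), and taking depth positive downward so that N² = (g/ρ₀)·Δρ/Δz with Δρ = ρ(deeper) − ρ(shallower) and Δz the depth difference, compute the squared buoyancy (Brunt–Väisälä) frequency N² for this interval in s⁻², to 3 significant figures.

Δρ = 1028.515 − 1026.796 = 1.719 kg m⁻³ over Δz = 67.1 − 2.1 = 65 m.
N² = (9.8/1027.6555) × (1.719/65) = 2.5220 × 10⁻⁴ s⁻² ≈ 2.52 × 10⁻⁴ s⁻².

2.52 × 10⁻⁴ s⁻²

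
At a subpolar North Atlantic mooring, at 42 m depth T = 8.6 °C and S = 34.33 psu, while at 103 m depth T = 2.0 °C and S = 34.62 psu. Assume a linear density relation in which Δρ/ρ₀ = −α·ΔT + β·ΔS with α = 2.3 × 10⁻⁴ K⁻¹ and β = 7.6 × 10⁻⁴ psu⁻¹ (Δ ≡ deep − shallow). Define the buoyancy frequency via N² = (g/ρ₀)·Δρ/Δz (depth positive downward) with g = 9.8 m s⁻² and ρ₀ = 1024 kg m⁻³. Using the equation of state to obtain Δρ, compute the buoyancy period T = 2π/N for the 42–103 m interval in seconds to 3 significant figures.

ΔT = -6.6 K, ΔS = +0.29 psu (deep − shallow).
Δρ/ρ₀ = −αΔT + βΔS = 1.518 × 10⁻³ + 2.204 × 10⁻⁴ = 1.7384 × 10⁻³, so Δρ ≈ 1.780 kg m⁻³.
N² = (g/ρ₀)·Δρ/Δz = g·(Δρ/ρ₀)/Δz = 9.8 × 1.7384 × 10⁻³ / 61 = 2.7928 × 10⁻⁴ s⁻².
N = √(2.7928 × 10⁻⁴) = 0.016712 rad s⁻¹ → T = 2π/N = 375.97 s ≈ 376 s.

376 s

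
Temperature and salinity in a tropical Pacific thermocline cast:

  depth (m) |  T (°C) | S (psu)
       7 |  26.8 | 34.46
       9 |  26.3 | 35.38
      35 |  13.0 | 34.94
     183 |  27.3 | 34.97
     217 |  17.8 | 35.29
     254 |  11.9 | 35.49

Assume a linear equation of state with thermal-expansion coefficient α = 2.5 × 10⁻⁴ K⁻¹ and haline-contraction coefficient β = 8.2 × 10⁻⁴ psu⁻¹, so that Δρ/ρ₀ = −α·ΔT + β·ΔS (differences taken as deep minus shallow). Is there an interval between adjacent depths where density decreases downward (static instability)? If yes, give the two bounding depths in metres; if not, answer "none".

Evaluate Δρ/ρ₀ = −αΔT + βΔS across each adjacent pair:
  7–9 m: −αΔT+βΔS = −(2.5 × 10⁻⁴)(-0.5)+(8.2 × 10⁻⁴)(+0.92) = 8.8 × 10⁻⁴ → stable
  9–35 m: −αΔT+βΔS = −(2.5 × 10⁻⁴)(-13.3)+(8.2 × 10⁻⁴)(-0.44) = 3.0 × 10⁻³ → stable
  35–183 m: −αΔT+βΔS = −(2.5 × 10⁻⁴)(+14.3)+(8.2 × 10⁻⁴)(+0.03) = -3.6 × 10⁻³ → UNSTABLE
  183–217 m: −αΔT+βΔS = −(2.5 × 10⁻⁴)(-9.5)+(8.2 × 10⁻⁴)(+0.32) = 2.6 × 10⁻³ → stable
  217–254 m: −αΔT+βΔS = −(2.5 × 10⁻⁴)(-5.9)+(8.2 × 10⁻⁴)(+0.20) = 1.6 × 10⁻³ → stable
The 35–183 m interval has Δρ < 0: lighter water underlies denser water.

35–183 m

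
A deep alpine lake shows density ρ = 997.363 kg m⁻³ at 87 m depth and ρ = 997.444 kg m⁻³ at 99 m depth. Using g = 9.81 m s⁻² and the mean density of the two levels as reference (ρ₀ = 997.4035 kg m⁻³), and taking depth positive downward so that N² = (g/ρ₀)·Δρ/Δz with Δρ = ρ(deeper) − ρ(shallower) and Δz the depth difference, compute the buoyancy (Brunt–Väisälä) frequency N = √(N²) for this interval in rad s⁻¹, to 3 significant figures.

8.15 × 10⁻³ rad s⁻¹

Δρ = 997.444 − 997.363 = 0.081 kg m⁻³ over Δz = 99 − 87 = 12 m.
N² = (9.81/997.4035) × (0.081/12) = 6.6390 × 10⁻⁵ s⁻².
N = √(6.6390 × 10⁻⁵) = 8.1480 × 10⁻³ rad s⁻¹ ≈ 8.15 × 10⁻³ rad s⁻¹.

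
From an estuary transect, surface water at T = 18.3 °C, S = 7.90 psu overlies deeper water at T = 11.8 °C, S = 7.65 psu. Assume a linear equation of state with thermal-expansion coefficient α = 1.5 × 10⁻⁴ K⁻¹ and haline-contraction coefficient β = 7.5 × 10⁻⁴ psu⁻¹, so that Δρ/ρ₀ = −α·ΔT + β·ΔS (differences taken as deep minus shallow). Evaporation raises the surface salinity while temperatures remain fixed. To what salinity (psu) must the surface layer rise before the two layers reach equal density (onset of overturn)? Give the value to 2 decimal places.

8.95 psu

Neutral buoyancy requires −α(T_deep − T_surf) + β(S_deep − S_surf′) = 0.
S_surf′ = S_deep − (α/β)·ΔT = 7.65 − (1.5 × 10⁻⁴/7.5 × 10⁻⁴)·(-6.5) = 8.9500 psu.
Increase required: 8.9500 − 7.90 = 1.0500 psu.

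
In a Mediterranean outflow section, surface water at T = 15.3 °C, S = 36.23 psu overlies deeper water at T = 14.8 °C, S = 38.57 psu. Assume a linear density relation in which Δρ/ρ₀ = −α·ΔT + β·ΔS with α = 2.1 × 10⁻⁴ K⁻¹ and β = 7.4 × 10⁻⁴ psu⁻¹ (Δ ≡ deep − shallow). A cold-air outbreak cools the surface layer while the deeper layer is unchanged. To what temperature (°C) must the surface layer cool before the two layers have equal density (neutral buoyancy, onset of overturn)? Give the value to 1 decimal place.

Neutral buoyancy requires Δρ = 0, i.e. −α(T_deep − T_surf′) + β(S_deep − S_surf) = 0.
T_surf′ = T_deep − (β/α)·ΔS = 14.8 − (7.4 × 10⁻⁴/2.1 × 10⁻⁴)·(+2.34) = 6.554 °C.
Cooling required: 15.3 − (6.554) = 8.746 °C.

6.6 °C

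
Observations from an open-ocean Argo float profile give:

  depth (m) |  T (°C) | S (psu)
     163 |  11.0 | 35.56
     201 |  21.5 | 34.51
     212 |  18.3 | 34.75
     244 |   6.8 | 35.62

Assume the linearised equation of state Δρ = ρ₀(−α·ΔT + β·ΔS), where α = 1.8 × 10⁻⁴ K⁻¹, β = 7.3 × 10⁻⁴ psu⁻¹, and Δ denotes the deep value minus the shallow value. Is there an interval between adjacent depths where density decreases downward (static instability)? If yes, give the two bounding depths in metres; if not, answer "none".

Evaluate Δρ/ρ₀ = −αΔT + βΔS across each adjacent pair:
  163–201 m: −αΔT+βΔS = −(1.8 × 10⁻⁴)(+10.5)+(7.3 × 10⁻⁴)(-1.05) = -2.7 × 10⁻³ → UNSTABLE
  201–212 m: −αΔT+βΔS = −(1.8 × 10⁻⁴)(-3.2)+(7.3 × 10⁻⁴)(+0.24) = 7.5 × 10⁻⁴ → stable
  212–244 m: −αΔT+βΔS = −(1.8 × 10⁻⁴)(-11.5)+(7.3 × 10⁻⁴)(+0.87) = 2.7 × 10⁻³ → stable
The 163–201 m interval has Δρ < 0: lighter water underlies denser water.

163–201 m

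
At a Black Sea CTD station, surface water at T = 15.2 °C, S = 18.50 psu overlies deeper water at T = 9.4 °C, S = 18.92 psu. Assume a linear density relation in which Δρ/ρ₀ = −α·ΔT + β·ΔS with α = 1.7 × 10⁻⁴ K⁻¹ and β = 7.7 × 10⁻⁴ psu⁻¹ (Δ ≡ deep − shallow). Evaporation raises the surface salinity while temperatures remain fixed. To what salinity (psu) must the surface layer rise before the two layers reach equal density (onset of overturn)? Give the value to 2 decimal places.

20.20 psu

Neutral buoyancy requires −α(T_deep − T_surf) + β(S_deep − S_surf′) = 0.
S_surf′ = S_deep − (α/β)·ΔT = 18.92 − (1.7 × 10⁻⁴/7.7 × 10⁻⁴)·(-5.8) = 20.2005 psu.
Increase required: 20.2005 − 18.50 = 1.7005 psu.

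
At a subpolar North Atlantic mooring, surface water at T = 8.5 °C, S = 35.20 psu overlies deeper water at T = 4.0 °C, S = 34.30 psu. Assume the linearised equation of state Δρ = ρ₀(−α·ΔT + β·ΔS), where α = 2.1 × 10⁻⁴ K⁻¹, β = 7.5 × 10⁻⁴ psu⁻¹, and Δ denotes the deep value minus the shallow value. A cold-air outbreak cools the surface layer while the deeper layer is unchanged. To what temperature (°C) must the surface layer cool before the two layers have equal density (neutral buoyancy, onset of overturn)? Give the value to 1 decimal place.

Neutral buoyancy requires Δρ = 0, i.e. −α(T_deep − T_surf′) + β(S_deep − S_surf) = 0.
T_surf′ = T_deep − (β/α)·ΔS = 4.0 − (7.5 × 10⁻⁴/2.1 × 10⁻⁴)·(-0.90) = 7.214 °C.
Cooling required: 8.5 − (7.214) = 1.286 °C.

7.2 °C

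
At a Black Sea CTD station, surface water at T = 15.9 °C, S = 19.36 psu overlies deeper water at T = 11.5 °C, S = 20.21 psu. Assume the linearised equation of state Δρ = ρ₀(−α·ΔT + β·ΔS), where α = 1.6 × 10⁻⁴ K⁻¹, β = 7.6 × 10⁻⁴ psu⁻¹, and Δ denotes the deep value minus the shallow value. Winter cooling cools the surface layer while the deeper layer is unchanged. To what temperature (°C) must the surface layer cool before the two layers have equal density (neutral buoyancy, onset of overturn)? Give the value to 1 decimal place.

Neutral buoyancy requires Δρ = 0, i.e. −α(T_deep − T_surf′) + β(S_deep − S_surf) = 0.
T_surf′ = T_deep − (β/α)·ΔS = 11.5 − (7.6 × 10⁻⁴/1.6 × 10⁻⁴)·(+0.85) = 7.463 °C.
Cooling required: 15.9 − (7.463) = 8.437 °C.

7.5 °C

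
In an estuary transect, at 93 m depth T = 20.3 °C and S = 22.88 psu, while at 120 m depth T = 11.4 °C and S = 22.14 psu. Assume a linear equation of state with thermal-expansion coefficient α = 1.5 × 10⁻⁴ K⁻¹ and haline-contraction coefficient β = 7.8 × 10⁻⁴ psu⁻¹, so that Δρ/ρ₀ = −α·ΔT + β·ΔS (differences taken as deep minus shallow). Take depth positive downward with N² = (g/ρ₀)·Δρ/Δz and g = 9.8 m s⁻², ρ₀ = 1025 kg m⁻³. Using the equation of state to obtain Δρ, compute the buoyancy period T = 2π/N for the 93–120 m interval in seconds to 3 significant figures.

ΔT = -8.9 K, ΔS = -0.74 psu (deep − shallow).
Δρ/ρ₀ = −αΔT + βΔS = 1.335 × 10⁻³ − 5.772 × 10⁻⁴ = 7.578 × 10⁻⁴, so Δρ ≈ 0.7767 kg m⁻³.
N² = (g/ρ₀)·Δρ/Δz = g·(Δρ/ρ₀)/Δz = 9.8 × 7.578 × 10⁻⁴ / 27 = 2.7505 × 10⁻⁴ s⁻².
N = √(2.7505 × 10⁻⁴) = 0.016585 rad s⁻¹ → T = 2π/N = 378.85 s ≈ 379 s.

379 s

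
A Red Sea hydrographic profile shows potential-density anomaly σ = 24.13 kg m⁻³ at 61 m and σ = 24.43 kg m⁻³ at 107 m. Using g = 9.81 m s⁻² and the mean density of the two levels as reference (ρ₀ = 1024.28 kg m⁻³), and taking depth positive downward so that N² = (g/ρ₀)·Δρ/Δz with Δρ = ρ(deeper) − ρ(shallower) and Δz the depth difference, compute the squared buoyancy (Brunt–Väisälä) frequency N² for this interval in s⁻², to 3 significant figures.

6.25 × 10⁻⁵ s⁻²

Δρ = 1024.43 − 1024.13 = 0.30 kg m⁻³ over Δz = 107 − 61 = 46 m.
N² = (9.81/1024.28) × (0.30/46) = 6.2462 × 10⁻⁵ s⁻² ≈ 6.25 × 10⁻⁵ s⁻².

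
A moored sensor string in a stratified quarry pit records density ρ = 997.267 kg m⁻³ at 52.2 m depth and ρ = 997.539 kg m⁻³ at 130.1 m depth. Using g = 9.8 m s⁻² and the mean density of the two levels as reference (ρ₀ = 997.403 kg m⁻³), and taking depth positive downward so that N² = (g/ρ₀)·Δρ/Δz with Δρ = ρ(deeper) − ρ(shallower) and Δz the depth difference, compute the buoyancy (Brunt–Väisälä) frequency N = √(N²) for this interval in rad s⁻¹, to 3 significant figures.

Δρ = 997.539 − 997.267 = 0.272 kg m⁻³ over Δz = 130.1 − 52.2 = 77.9 m.
N² = (9.8/997.403) × (0.272/77.9) = 3.4307 × 10⁻⁵ s⁻².
N = √(3.4307 × 10⁻⁵) = 5.8572 × 10⁻³ rad s⁻¹ ≈ 5.86 × 10⁻³ rad s⁻¹.

5.86 × 10⁻³ rad s⁻¹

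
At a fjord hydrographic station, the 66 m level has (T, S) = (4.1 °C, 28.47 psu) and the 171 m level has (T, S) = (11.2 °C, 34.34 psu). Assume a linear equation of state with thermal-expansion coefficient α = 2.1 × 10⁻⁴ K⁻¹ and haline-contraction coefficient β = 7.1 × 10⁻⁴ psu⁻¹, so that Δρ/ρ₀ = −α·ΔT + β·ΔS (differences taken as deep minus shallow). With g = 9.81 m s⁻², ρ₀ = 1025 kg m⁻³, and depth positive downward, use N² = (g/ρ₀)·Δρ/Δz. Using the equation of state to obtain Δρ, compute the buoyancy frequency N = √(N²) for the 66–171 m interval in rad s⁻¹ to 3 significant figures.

0.0158 rad s⁻¹

ΔT = +7.1 K, ΔS = +5.87 psu (deep − shallow).
Δρ/ρ₀ = −αΔT + βΔS = -1.491 × 10⁻³ + 4.1677 × 10⁻³ = 2.6767 × 10⁻³, so Δρ ≈ 2.744 kg m⁻³.
N² = (g/ρ₀)·Δρ/Δz = g·(Δρ/ρ₀)/Δz = 9.81 × 2.6767 × 10⁻³ / 105 = 2.5008 × 10⁻⁴ s⁻².
N = √(2.5008 × 10⁻⁴) = 0.015814 rad s⁻¹ ≈ 0.0158 rad s⁻¹.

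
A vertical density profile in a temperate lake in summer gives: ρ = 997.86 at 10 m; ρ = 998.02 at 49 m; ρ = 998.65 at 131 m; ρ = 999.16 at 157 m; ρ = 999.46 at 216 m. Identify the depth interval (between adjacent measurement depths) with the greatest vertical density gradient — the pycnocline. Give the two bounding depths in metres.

131–157 m

Compute the density gradient over each adjacent pair:
  10–49 m: Δρ/Δz = 0.16/39 = 4.1 × 10⁻³ kg m⁻⁴
  49–131 m: Δρ/Δz = 0.63/82 = 7.7 × 10⁻³ kg m⁻⁴
  131–157 m: Δρ/Δz = 0.51/26 = 0.020 kg m⁻⁴
  157–216 m: Δρ/Δz = 0.30/59 = 5.1 × 10⁻³ kg m⁻⁴
The largest gradient is in the 131–157 m interval — the pycnocline.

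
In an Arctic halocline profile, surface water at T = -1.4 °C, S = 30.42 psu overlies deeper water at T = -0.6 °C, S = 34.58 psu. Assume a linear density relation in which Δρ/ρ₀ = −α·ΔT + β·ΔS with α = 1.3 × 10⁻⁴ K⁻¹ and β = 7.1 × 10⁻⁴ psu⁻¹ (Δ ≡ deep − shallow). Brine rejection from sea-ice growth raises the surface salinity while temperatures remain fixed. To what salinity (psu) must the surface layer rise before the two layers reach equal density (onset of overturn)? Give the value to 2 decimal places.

Neutral buoyancy requires −α(T_deep − T_surf) + β(S_deep − S_surf′) = 0.
S_surf′ = S_deep − (α/β)·ΔT = 34.58 − (1.3 × 10⁻⁴/7.1 × 10⁻⁴)·(+0.8) = 34.4335 psu.
Increase required: 34.4335 − 30.42 = 4.0135 psu.

34.43 psu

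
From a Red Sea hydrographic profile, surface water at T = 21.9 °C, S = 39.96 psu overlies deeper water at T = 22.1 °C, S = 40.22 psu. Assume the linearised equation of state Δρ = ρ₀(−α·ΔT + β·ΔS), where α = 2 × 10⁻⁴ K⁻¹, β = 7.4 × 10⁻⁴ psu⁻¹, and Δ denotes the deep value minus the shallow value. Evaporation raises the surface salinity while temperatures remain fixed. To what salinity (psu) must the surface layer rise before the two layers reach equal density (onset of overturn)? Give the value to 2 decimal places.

40.17 psu

Neutral buoyancy requires −α(T_deep − T_surf) + β(S_deep − S_surf′) = 0.
S_surf′ = S_deep − (α/β)·ΔT = 40.22 − (2 × 10⁻⁴/7.4 × 10⁻⁴)·(+0.2) = 40.1659 psu.
Increase required: 40.1659 − 39.96 = 0.2059 psu.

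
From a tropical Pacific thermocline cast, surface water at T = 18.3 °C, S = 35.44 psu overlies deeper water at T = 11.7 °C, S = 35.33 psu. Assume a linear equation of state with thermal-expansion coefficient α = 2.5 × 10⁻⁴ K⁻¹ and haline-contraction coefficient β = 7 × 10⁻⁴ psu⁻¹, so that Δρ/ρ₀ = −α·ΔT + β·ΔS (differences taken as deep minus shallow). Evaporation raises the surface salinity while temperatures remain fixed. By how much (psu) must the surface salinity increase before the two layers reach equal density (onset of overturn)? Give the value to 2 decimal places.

2.25 psu

Neutral buoyancy requires −α(T_deep − T_surf) + β(S_deep − S_surf′) = 0.
S_surf′ = S_deep − (α/β)·ΔT = 35.33 − (2.5 × 10⁻⁴/7 × 10⁻⁴)·(-6.6) = 37.6871 psu.
Increase required: 37.6871 − 35.44 = 2.2471 psu.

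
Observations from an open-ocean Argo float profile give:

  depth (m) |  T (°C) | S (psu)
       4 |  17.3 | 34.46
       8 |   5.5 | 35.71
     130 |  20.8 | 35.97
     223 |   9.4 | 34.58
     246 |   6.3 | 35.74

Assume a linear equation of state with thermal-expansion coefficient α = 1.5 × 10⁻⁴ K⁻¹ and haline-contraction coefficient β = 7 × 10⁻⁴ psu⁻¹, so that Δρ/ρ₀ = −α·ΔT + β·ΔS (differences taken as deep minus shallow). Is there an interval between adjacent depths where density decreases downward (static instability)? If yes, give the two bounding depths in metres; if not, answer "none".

Evaluate Δρ/ρ₀ = −αΔT + βΔS across each adjacent pair:
  4–8 m: −αΔT+βΔS = −(1.5 × 10⁻⁴)(-11.8)+(7 × 10⁻⁴)(+1.25) = 2.6 × 10⁻³ → stable
  8–130 m: −αΔT+βΔS = −(1.5 × 10⁻⁴)(+15.3)+(7 × 10⁻⁴)(+0.26) = -2.1 × 10⁻³ → UNSTABLE
  130–223 m: −αΔT+βΔS = −(1.5 × 10⁻⁴)(-11.4)+(7 × 10⁻⁴)(-1.39) = 7.4 × 10⁻⁴ → stable
  223–246 m: −αΔT+βΔS = −(1.5 × 10⁻⁴)(-3.1)+(7 × 10⁻⁴)(+1.16) = 1.3 × 10⁻³ → stable
The 8–130 m interval has Δρ < 0: lighter water underlies denser water.

8–130 m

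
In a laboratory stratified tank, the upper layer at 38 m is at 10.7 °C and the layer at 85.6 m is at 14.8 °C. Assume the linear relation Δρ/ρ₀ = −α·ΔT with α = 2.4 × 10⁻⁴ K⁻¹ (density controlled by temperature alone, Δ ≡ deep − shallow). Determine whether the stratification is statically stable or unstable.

unstable

ΔT = 14.8 − 10.7 = +4.1 K, so Δρ/ρ₀ = −αΔT = -9.84 × 10⁻⁴.
Δρ/ρ₀ < 0, so Δρ < 0: deeper water is lighter → statically unstable; the column would overturn.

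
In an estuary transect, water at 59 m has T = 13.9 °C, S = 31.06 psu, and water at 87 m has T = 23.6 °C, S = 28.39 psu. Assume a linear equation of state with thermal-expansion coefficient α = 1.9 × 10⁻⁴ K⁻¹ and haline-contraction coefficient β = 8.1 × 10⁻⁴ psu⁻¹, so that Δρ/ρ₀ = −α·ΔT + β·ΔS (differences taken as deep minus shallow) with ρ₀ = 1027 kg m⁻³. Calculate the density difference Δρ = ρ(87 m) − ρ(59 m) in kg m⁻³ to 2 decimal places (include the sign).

-4.11 kg m⁻³

ΔT = +9.7 K, ΔS = -2.67 psu (deep − shallow).
Δρ/ρ₀ = −(1.9 × 10⁻⁴)(+9.7) + (8.1 × 10⁻⁴)(-2.67) = -4.0057 × 10⁻³.
Δρ = 1027 × (-4.0057 × 10⁻³) = -4.11 kg m⁻³.
Negative Δρ: lighter below, statically unstable.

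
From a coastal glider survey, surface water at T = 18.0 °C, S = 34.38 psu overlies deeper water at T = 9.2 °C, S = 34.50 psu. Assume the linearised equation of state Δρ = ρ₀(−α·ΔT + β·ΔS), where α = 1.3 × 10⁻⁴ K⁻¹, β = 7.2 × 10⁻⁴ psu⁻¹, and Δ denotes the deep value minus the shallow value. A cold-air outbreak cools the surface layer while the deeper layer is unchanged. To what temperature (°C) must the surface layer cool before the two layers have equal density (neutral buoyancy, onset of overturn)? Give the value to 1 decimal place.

Neutral buoyancy requires Δρ = 0, i.e. −α(T_deep − T_surf′) + β(S_deep − S_surf) = 0.
T_surf′ = T_deep − (β/α)·ΔS = 9.2 − (7.2 × 10⁻⁴/1.3 × 10⁻⁴)·(+0.12) = 8.535 °C.
Cooling required: 18.0 − (8.535) = 9.465 °C.

8.5 °C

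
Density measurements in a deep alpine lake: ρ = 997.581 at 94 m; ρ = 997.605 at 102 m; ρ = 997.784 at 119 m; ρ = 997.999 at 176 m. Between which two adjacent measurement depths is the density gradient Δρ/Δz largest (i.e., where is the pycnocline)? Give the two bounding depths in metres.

102–119 m

Compute the density gradient over each adjacent pair:
  94–102 m: Δρ/Δz = 0.024/8 = 3.0 × 10⁻³ kg m⁻⁴
  102–119 m: Δρ/Δz = 0.179/17 = 0.011 kg m⁻⁴
  119–176 m: Δρ/Δz = 0.215/57 = 3.8 × 10⁻³ kg m⁻⁴
The largest gradient is in the 102–119 m interval — the pycnocline.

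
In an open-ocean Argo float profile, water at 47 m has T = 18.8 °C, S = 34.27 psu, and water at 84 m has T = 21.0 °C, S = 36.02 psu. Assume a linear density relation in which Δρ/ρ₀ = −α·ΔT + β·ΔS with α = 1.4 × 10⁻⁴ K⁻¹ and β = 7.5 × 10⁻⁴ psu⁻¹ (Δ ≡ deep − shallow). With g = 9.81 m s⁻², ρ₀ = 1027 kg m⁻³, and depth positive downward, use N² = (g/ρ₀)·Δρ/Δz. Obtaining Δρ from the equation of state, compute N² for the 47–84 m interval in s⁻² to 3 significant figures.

ΔT = +2.2 K, ΔS = +1.75 psu (deep − shallow).
Δρ/ρ₀ = −αΔT + βΔS = -3.08 × 10⁻⁴ + 1.3125 × 10⁻³ = 1.0045 × 10⁻³, so Δρ ≈ 1.032 kg m⁻³.
N² = (g/ρ₀)·Δρ/Δz = g·(Δρ/ρ₀)/Δz = 9.81 × 1.0045 × 10⁻³ / 37 = 2.6633 × 10⁻⁴ s⁻² ≈ 2.66 × 10⁻⁴ s⁻².

2.66 × 10⁻⁴ s⁻²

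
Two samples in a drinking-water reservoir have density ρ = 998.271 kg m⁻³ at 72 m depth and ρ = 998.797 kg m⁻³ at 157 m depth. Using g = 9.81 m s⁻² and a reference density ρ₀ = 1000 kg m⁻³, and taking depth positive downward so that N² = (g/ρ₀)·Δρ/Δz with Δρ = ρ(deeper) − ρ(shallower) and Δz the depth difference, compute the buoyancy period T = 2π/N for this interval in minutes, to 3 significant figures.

13.4 min

Δρ = 998.797 − 998.271 = 0.526 kg m⁻³ over Δz = 157 − 72 = 85 m.
N² = (9.81/1000) × (0.526/85) = 6.0707 × 10⁻⁵ s⁻².
N = √(6.0707 × 10⁻⁵) = 7.7915 × 10⁻³ rad s⁻¹, so T = 2π/N = 806.42 s = 13.440 min ≈ 13.4 min.
Since Δρ > 0 the layer is stably stratified.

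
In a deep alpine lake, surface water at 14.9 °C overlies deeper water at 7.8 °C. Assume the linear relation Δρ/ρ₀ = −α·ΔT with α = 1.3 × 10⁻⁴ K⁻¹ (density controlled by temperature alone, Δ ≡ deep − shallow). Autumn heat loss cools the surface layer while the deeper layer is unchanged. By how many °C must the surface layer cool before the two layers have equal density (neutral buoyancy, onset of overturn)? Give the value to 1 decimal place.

With temperature the only control, equal density requires T_surf′ = T_deep.
T_surf′ = 7.8 °C.
Cooling required: 14.9 − 7.8 = 7.1 °C.

7.1 °C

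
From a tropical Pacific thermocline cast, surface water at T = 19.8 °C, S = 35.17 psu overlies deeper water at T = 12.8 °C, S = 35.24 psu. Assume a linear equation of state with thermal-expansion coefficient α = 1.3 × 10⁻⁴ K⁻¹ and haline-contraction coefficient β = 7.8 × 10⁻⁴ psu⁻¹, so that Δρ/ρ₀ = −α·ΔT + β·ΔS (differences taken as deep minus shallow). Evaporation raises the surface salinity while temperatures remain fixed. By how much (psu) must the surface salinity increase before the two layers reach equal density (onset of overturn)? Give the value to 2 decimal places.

Neutral buoyancy requires −α(T_deep − T_surf) + β(S_deep − S_surf′) = 0.
S_surf′ = S_deep − (α/β)·ΔT = 35.24 − (1.3 × 10⁻⁴/7.8 × 10⁻⁴)·(-7.0) = 36.4067 psu.
Increase required: 36.4067 − 35.17 = 1.2367 psu.

1.24 psu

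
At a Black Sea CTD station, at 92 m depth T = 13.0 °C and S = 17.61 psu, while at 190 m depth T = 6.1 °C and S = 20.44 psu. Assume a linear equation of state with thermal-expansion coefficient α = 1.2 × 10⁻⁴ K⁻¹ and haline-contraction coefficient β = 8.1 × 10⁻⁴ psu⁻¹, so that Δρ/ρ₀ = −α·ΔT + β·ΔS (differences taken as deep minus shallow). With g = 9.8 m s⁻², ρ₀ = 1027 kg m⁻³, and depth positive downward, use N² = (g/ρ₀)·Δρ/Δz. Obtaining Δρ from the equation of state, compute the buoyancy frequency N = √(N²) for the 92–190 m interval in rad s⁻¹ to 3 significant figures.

0.0177 rad s⁻¹

ΔT = -6.9 K, ΔS = +2.83 psu (deep − shallow).
Δρ/ρ₀ = −αΔT + βΔS = 8.28 × 10⁻⁴ + 2.2923 × 10⁻³ = 3.1203 × 10⁻³, so Δρ ≈ 3.205 kg m⁻³.
N² = (g/ρ₀)·Δρ/Δz = g·(Δρ/ρ₀)/Δz = 9.8 × 3.1203 × 10⁻³ / 98 = 3.1203 × 10⁻⁴ s⁻².
N = √(3.1203 × 10⁻⁴) = 0.017664 rad s⁻¹ ≈ 0.0177 rad s⁻¹.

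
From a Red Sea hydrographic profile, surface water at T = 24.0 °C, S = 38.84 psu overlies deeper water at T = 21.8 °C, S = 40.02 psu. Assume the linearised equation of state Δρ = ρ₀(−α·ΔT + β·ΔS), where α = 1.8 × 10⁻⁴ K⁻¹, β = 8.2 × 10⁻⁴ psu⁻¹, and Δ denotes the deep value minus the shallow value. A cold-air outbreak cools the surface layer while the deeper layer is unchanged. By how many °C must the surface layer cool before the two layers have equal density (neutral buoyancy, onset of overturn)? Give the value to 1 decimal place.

7.6 °C

Neutral buoyancy requires Δρ = 0, i.e. −α(T_deep − T_surf′) + β(S_deep − S_surf) = 0.
T_surf′ = T_deep − (β/α)·ΔS = 21.8 − (8.2 × 10⁻⁴/1.8 × 10⁻⁴)·(+1.18) = 16.424 °C.
Cooling required: 24.0 − (16.424) = 7.576 °C.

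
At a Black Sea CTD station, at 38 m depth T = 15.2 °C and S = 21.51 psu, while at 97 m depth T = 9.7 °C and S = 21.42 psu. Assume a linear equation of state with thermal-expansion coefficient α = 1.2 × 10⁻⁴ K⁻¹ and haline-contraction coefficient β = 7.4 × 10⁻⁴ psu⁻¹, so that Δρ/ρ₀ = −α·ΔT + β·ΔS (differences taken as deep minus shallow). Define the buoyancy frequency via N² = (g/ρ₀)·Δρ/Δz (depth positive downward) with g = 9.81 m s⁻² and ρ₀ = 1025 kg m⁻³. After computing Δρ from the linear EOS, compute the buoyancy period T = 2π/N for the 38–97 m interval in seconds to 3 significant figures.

ΔT = -5.5 K, ΔS = -0.09 psu (deep − shallow).
Δρ/ρ₀ = −αΔT + βΔS = 6.60 × 10⁻⁴ − 6.66 × 10⁻⁵ = 5.934 × 10⁻⁴, so Δρ ≈ 0.6082 kg m⁻³.
N² = (g/ρ₀)·Δρ/Δz = g·(Δρ/ρ₀)/Δz = 9.81 × 5.934 × 10⁻⁴ / 59 = 9.8665 × 10⁻⁵ s⁻².
N = √(9.8665 × 10⁻⁵) = 9.9330 × 10⁻³ rad s⁻¹ → T = 2π/N = 632.56 s ≈ 633 s.

633 s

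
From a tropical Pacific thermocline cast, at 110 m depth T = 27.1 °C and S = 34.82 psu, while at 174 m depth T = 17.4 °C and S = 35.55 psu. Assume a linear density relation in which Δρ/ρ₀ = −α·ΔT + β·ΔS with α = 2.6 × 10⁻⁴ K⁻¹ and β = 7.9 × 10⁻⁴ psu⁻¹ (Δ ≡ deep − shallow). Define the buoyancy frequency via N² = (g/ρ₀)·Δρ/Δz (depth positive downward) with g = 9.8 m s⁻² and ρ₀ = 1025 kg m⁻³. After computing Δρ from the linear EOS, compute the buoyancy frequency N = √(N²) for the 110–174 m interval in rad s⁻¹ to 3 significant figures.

ΔT = -9.7 K, ΔS = +0.73 psu (deep − shallow).
Δρ/ρ₀ = −αΔT + βΔS = 2.522 × 10⁻³ + 5.767 × 10⁻⁴ = 3.0987 × 10⁻³, so Δρ ≈ 3.176 kg m⁻³.
N² = (g/ρ₀)·Δρ/Δz = g·(Δρ/ρ₀)/Δz = 9.8 × 3.0987 × 10⁻³ / 64 = 4.7449 × 10⁻⁴ s⁻².
N = √(4.7449 × 10⁻⁴) = 0.021783 rad s⁻¹ ≈ 0.0218 rad s⁻¹.

0.0218 rad s⁻¹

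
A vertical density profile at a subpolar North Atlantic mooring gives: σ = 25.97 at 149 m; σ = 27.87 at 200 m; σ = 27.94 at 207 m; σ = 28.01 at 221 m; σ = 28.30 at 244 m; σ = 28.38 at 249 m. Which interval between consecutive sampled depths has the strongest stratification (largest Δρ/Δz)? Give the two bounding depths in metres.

Compute the density gradient over each adjacent pair:
  149–200 m: Δρ/Δz = 1.90/51 = 0.037 kg m⁻⁴
  200–207 m: Δρ/Δz = 0.07/7 = 0.010 kg m⁻⁴
  207–221 m: Δρ/Δz = 0.07/14 = 5.0 × 10⁻³ kg m⁻⁴
  221–244 m: Δρ/Δz = 0.29/23 = 0.013 kg m⁻⁴
  244–249 m: Δρ/Δz = 0.08/5 = 0.016 kg m⁻⁴
The largest gradient is in the 149–200 m interval — the pycnocline.

149–200 m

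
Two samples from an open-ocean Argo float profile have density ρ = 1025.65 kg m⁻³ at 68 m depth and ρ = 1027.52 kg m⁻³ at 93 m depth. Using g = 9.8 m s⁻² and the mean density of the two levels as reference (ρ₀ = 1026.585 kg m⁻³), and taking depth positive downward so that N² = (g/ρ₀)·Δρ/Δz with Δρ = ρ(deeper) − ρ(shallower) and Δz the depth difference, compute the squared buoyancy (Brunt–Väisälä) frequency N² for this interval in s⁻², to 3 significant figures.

Δρ = 1027.52 − 1025.65 = 1.87 kg m⁻³ over Δz = 93 − 68 = 25 m.
N² = (9.8/1026.585) × (1.87/25) = 7.1406 × 10⁻⁴ s⁻² ≈ 7.14 × 10⁻⁴ s⁻².

7.14 × 10⁻⁴ s⁻²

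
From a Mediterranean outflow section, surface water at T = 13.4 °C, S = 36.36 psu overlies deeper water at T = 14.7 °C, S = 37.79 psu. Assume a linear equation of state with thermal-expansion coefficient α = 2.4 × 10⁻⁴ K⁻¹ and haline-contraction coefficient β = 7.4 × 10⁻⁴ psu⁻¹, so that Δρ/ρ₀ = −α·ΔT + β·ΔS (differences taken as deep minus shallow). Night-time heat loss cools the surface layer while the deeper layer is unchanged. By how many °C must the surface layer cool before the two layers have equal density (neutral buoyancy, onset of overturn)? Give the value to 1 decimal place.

3.1 °C

Neutral buoyancy requires Δρ = 0, i.e. −α(T_deep − T_surf′) + β(S_deep − S_surf) = 0.
T_surf′ = T_deep − (β/α)·ΔS = 14.7 − (7.4 × 10⁻⁴/2.4 × 10⁻⁴)·(+1.43) = 10.291 °C.
Cooling required: 13.4 − (10.291) = 3.109 °C.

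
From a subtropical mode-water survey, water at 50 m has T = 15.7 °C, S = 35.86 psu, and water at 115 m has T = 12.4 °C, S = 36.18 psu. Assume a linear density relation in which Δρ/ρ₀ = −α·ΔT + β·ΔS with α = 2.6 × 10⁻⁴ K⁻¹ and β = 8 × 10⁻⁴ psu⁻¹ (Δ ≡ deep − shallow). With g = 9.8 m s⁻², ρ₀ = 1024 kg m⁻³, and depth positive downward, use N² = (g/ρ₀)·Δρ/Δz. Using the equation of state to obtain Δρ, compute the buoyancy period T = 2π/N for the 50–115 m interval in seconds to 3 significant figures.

485 s

ΔT = -3.3 K, ΔS = +0.32 psu (deep − shallow).
Δρ/ρ₀ = −αΔT + βΔS = 8.58 × 10⁻⁴ + 2.56 × 10⁻⁴ = 1.114 × 10⁻³, so Δρ ≈ 1.141 kg m⁻³.
N² = (g/ρ₀)·Δρ/Δz = g·(Δρ/ρ₀)/Δz = 9.8 × 1.114 × 10⁻³ / 65 = 1.6796 × 10⁻⁴ s⁻².
N = √(1.6796 × 10⁻⁴) = 0.012960 rad s⁻¹ → T = 2π/N = 484.81 s ≈ 485 s.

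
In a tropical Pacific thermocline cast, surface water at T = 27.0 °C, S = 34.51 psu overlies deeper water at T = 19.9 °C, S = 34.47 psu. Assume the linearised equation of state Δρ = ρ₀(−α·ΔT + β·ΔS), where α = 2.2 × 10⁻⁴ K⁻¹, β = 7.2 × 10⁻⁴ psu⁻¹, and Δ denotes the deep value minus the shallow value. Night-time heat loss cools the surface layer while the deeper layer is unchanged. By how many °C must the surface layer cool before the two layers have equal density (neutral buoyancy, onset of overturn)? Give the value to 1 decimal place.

Neutral buoyancy requires Δρ = 0, i.e. −α(T_deep − T_surf′) + β(S_deep − S_surf) = 0.
T_surf′ = T_deep − (β/α)·ΔS = 19.9 − (7.2 × 10⁻⁴/2.2 × 10⁻⁴)·(-0.04) = 20.031 °C.
Cooling required: 27.0 − (20.031) = 6.969 °C.

7.0 °C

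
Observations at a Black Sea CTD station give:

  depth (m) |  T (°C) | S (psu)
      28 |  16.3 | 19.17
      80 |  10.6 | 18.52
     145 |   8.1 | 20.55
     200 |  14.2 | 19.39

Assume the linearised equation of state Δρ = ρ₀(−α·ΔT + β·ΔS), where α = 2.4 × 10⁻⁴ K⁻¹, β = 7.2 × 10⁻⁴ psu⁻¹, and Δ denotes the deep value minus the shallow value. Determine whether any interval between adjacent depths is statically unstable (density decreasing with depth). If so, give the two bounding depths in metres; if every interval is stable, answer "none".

145–200 m

Evaluate Δρ/ρ₀ = −αΔT + βΔS across each adjacent pair:
  28–80 m: −αΔT+βΔS = −(2.4 × 10⁻⁴)(-5.7)+(7.2 × 10⁻⁴)(-0.65) = 9.0 × 10⁻⁴ → stable
  80–145 m: −αΔT+βΔS = −(2.4 × 10⁻⁴)(-2.5)+(7.2 × 10⁻⁴)(+2.03) = 2.1 × 10⁻³ → stable
  145–200 m: −αΔT+βΔS = −(2.4 × 10⁻⁴)(+6.1)+(7.2 × 10⁻⁴)(-1.16) = -2.3 × 10⁻³ → UNSTABLE
The 145–200 m interval has Δρ < 0: lighter water underlies denser water.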